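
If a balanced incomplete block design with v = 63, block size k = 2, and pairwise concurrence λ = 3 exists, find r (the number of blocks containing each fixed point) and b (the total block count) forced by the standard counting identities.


Any 2-(v, k, λ) BIBD satisfies two necessary conditions:
  (i)  Each point sits in r blocks, and counting incidences through any fixed point gives r(k − 1) = λ(v − 1), so r = λ(v − 1)/(k − 1).
  (ii) Total incidences bk = vr, so b = vr/k.
Step 1: r = λ(v − 1)/(k − 1) = 3·(63 − 1)/(2 − 1) = 3·62/1 = 186/1 = 186.
Step 2: b = vr/k = 63·186/2 = 11718/2 = 5859.
Check integrality: r = 186 ∈ Z ✓, b = 5859 ∈ Z ✓.
(These identities are necessary conditions: they determine r and b for any design with these parameters, but do not by themselves prove that one exists.)

r = 186, b = 5859.


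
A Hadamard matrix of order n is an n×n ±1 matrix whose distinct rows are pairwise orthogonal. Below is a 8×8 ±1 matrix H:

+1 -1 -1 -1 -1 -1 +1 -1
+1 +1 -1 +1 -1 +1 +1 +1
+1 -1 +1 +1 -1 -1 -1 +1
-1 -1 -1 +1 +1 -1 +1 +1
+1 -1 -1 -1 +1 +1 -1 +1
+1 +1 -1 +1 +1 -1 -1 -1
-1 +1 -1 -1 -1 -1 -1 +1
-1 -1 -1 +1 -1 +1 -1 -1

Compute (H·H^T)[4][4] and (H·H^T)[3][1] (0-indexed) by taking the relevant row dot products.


Row 1 of H: [1, 1, -1, 1, -1, 1, 1, 1].
Row 3 of H: [-1, -1, -1, 1, 1, -1, 1, 1].
Row 4 of H: [1, -1, -1, -1, 1, 1, -1, 1].
(H·H^T)[4][4] = Σ_j H[4][j]·H[4][j] = (1)² + (-1)² + (-1)² + (-1)² + (1)² + (1)² + (-1)² + (1)² = 1 + 1 + 1 + 1 + 1 + 1 + 1 + 1 = 8.
(H·H^T)[3][1] = Σ_j H[3][j]·H[1][j] = (-1)·(1) + (-1)·(1) + (-1)·(-1) + (1)·(1) + (1)·(-1) + (-1)·(1) + (1)·(1) + (1)·(1) = -1 + -1 + 1 + 1 + -1 + -1 + 1 + 1 = 0.
So rows 3 and 1 are orthogonal; the diagonal entry equals n = 8.

(4,4) entry = 8; (3,1) entry = 0.


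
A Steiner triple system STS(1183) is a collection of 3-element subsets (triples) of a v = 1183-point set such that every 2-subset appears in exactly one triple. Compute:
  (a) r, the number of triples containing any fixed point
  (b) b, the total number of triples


An STS(v) is a 2-(v, 3, 1) BIBD: block size k = 3, λ = 1.
Replication: r(k − 1) = λ(v − 1) ⇒ r·2 = 1183 − 1 = 1182 ⇒ r = 591.
Block count: bk = vr ⇒ b·3 = 1183·591 = 699153 ⇒ b = 233051.
(Check via b = v(v − 1)/6 = 1183·1182/6 = 1398306/6 = 233051.)

r = 591, b = 233051.


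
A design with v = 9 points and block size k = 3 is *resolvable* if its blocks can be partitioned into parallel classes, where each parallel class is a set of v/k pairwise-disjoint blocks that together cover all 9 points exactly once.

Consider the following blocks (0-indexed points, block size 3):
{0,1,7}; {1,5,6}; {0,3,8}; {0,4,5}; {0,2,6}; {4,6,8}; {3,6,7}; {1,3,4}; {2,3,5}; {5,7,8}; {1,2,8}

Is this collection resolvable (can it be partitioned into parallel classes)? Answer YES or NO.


v = 9, block size k = 3, number of blocks = 11.
For resolvability, blocks must partition into parallel classes of size v/k = 3.
Total blocks must therefore be a multiple of 3: 11 = 3·3 + 2 ⇒ not divisible ✗.
Resolvable? NO.

NO


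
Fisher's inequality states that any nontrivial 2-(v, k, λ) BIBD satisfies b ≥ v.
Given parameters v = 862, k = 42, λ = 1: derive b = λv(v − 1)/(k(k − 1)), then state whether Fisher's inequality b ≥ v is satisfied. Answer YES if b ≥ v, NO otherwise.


b = λv(v − 1)/(k(k − 1)) = 1·862·861/(42·41) = 742182/1722 = 431.
Compare with v = 862: b < v, so Fisher's inequality fails.

NO


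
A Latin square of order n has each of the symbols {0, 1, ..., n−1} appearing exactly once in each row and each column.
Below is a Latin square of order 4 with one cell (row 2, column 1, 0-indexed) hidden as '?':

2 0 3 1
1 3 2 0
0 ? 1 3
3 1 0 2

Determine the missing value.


Row 2 contains symbols [0, 1, 3] — missing [2].
Column 1 contains symbols [0, 1, 3] — missing [2].
The missing symbol must appear in both missing sets; intersection = [2].
Therefore the hidden value is 2.

Missing value = 2.


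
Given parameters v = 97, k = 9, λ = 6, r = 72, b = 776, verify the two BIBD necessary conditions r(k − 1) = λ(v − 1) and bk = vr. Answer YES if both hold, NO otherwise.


Condition (i): r(k − 1) = 72·8 = 576; λ(v − 1) = 6·96 = 576. Match? YES.
Condition (ii): bk = 776·9 = 6984; vr = 97·72 = 6984. Match? YES.
Both conditions hold? YES.

YES


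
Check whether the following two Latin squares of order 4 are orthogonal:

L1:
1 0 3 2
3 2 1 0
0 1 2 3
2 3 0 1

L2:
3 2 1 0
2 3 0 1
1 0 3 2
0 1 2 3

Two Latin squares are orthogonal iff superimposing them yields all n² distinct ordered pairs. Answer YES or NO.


Form the n² = 16 superimposed pairs (L1[i][j], L2[i][j]), row by row (rows and columns indexed from 0):
row 0: (1,3) (0,2) (3,1) (2,0)
row 1: (3,2) (2,3) (1,0) (0,1)
row 2: (0,1) (1,0) (2,3) (3,2)
row 3: (2,0) (3,1) (0,2) (1,3)
Orthogonality requires all 16 pairs distinct.
But the pair (0,1) repeats: cell (1,3) has L1 = 0, L2 = 1, and cell (2,0) has L1 = 0, L2 = 1.
A repeated pair means some other pair never occurs (only 8 distinct pairs out of 16), so the squares are not orthogonal.
Conclusion: NO.

NO


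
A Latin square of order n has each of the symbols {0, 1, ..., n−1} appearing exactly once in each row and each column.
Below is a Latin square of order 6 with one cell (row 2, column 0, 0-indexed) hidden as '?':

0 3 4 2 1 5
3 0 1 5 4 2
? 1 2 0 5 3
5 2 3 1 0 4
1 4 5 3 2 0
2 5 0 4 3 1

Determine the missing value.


Row 2 contains symbols [0, 1, 2, 3, 5] — missing [4].
Column 0 contains symbols [0, 1, 2, 3, 5] — missing [4].
The missing symbol must appear in both missing sets; intersection = [4].
Therefore the hidden value is 4.

Missing value = 4.


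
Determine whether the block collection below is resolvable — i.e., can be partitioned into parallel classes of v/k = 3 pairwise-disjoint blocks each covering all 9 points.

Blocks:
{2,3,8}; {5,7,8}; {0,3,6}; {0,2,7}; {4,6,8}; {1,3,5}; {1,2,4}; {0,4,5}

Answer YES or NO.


v = 9, block size k = 3, number of blocks = 8.
For resolvability, blocks must partition into parallel classes of size v/k = 3.
Total blocks must therefore be a multiple of 3: 8 = 3·2 + 2 ⇒ not divisible ✗.
Resolvable? NO.

NO


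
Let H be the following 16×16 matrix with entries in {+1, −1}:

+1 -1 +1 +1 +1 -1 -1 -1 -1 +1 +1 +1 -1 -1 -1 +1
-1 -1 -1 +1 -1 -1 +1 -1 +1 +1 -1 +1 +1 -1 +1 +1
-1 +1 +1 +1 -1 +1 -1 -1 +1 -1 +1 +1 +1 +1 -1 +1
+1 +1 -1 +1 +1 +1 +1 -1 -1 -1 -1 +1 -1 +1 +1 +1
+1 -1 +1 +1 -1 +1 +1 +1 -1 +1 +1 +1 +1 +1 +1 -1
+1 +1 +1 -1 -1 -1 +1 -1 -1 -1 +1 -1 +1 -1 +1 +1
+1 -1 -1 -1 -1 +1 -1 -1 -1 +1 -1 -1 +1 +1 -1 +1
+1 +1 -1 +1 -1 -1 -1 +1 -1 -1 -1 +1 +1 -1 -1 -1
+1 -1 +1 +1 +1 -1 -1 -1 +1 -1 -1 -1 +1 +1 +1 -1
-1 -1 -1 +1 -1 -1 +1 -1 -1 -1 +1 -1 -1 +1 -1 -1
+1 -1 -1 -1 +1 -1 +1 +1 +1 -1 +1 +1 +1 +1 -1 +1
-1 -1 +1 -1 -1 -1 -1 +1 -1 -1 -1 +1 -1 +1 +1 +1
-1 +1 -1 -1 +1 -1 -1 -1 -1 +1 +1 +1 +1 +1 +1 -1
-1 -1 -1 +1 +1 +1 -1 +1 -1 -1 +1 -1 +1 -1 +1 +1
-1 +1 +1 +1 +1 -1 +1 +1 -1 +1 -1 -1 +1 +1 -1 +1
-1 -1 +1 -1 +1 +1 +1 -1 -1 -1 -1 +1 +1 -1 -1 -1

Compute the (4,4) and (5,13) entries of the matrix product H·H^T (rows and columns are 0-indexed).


Row 4 of H: [1, -1, 1, 1, -1, 1, 1, 1, -1, 1, 1, 1, 1, 1, 1, -1].
Row 5 of H: [1, 1, 1, -1, -1, -1, 1, -1, -1, -1, 1, -1, 1, -1, 1, 1].
Row 13 of H: [-1, -1, -1, 1, 1, 1, -1, 1, -1, -1, 1, -1, 1, -1, 1, 1].
(H·H^T)[4][4] = Σ_j H[4][j]·H[4][j] = (1)² + (-1)² + (1)² + (1)² + (-1)² + (1)² + (1)² + (1)² + (-1)² + (1)² + (1)² + (1)² + (1)² + (1)² + (1)² + (-1)² = 1 + 1 + 1 + 1 + 1 + 1 + 1 + 1 + 1 + 1 + 1 + 1 + 1 + 1 + 1 + 1 = 16.
(H·H^T)[5][13] = Σ_j H[5][j]·H[13][j] = (1)·(-1) + (1)·(-1) + (1)·(-1) + (-1)·(1) + (-1)·(1) + (-1)·(1) + (1)·(-1) + (-1)·(1) + (-1)·(-1) + (-1)·(-1) + (1)·(1) + (-1)·(-1) + (1)·(1) + (-1)·(-1) + (1)·(1) + (1)·(1) = -1 + -1 + -1 + -1 + -1 + -1 + -1 + -1 + 1 + 1 + 1 + 1 + 1 + 1 + 1 + 1 = 0.
So rows 5 and 13 are orthogonal; the diagonal entry equals n = 16.

(4,4) entry = 16; (5,13) entry = 0.


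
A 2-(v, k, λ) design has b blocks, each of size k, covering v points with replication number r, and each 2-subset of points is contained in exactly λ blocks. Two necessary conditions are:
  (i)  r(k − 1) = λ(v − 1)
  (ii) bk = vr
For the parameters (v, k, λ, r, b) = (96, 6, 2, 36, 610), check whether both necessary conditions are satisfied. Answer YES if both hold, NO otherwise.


Condition (i): r(k − 1) = 36·5 = 180; λ(v − 1) = 2·95 = 190. Match? NO.
Condition (ii): bk = 610·6 = 3660; vr = 96·36 = 3456. Match? NO.
Both conditions hold? NO.

NO


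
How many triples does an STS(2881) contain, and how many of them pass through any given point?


An STS(v) is a 2-(v, 3, 1) BIBD: block size k = 3, λ = 1.
Replication: r(k − 1) = λ(v − 1) ⇒ r·2 = 2881 − 1 = 2880 ⇒ r = 1440.
Block count: bk = vr ⇒ b·3 = 2881·1440 = 4148640 ⇒ b = 1382880.

r = 1440, b = 1382880.


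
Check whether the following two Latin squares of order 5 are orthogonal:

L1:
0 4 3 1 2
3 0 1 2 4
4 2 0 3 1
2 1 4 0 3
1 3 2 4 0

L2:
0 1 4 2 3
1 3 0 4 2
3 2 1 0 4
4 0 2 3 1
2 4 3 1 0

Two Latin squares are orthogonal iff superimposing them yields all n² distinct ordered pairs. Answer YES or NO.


Form the n² = 25 superimposed pairs (L1[i][j], L2[i][j]), row by row (rows and columns indexed from 0):
row 0: (0,0) (4,1) (3,4) (1,2) (2,3)
row 1: (3,1) (0,3) (1,0) (2,4) (4,2)
row 2: (4,3) (2,2) (0,1) (3,0) (1,4)
row 3: (2,4) (1,0) (4,2) (0,3) (3,1)
row 4: (1,2) (3,4) (2,3) (4,1) (0,0)
Orthogonality requires all 25 pairs distinct.
But the pair (2,4) repeats: cell (1,3) has L1 = 2, L2 = 4, and cell (3,0) has L1 = 2, L2 = 4.
A repeated pair means some other pair never occurs (only 15 distinct pairs out of 25), so the squares are not orthogonal.
Conclusion: NO.

NO


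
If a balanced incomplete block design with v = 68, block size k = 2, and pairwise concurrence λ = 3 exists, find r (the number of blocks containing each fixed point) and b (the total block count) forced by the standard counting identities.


Any 2-(v, k, λ) BIBD satisfies two necessary conditions:
  (i)  Each point sits in r blocks, and counting incidences through any fixed point gives r(k − 1) = λ(v − 1), so r = λ(v − 1)/(k − 1).
  (ii) Total incidences bk = vr, so b = vr/k.
Step 1: r = λ(v − 1)/(k − 1) = 3·(68 − 1)/(2 − 1) = 3·67/1 = 201/1 = 201.
Step 2: b = vr/k = 68·201/2 = 13668/2 = 6834.
Check integrality: r = 201 ∈ Z ✓, b = 6834 ∈ Z ✓.
(These identities are necessary conditions: they determine r and b for any design with these parameters, but do not by themselves prove that one exists.)

r = 201, b = 6834.


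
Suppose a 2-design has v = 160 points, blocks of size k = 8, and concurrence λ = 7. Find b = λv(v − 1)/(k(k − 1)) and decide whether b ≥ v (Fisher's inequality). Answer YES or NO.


b = λv(v − 1)/(k(k − 1)) = 7·160·159/(8·7) = 178080/56 = 3180.
Compare with v = 160: b ≥ v, so Fisher's inequality holds.

YES


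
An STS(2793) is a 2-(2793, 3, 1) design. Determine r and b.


An STS(v) is a 2-(v, 3, 1) BIBD: block size k = 3, λ = 1.
Replication: r(k − 1) = λ(v − 1) ⇒ r·2 = 2793 − 1 = 2792 ⇒ r = 1396.
Block count: b = v(v − 1)/6 = 2793·2792/6 = 7798056/6 = 1299676.

r = 1396, b = 1299676.


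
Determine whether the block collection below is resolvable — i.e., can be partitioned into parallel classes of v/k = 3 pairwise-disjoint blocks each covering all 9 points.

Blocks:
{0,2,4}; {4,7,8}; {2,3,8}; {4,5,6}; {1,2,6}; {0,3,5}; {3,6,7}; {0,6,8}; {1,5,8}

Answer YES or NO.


v = 9, block size k = 3, number of blocks = 9.
For resolvability, blocks must partition into parallel classes of size v/k = 3.
Total blocks must therefore be a multiple of 3: 9 = 3·3 + 0 ⇒ divisible ✓.
Consider block {2,3,8}. The only other block(s) in the collection disjoint from it are {4,5,6} — just 1 block(s). Any parallel class containing {2,3,8} would need 2 other blocks each disjoint from it, so no parallel class of size 3 can contain {2,3,8}.
Since every block must belong to some parallel class in a resolution, the collection cannot be partitioned into parallel classes.
Resolvable? NO.

NO


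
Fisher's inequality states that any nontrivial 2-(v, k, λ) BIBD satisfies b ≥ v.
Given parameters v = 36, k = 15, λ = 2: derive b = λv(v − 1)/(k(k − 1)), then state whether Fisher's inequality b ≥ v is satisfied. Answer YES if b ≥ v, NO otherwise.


b = λv(v − 1)/(k(k − 1)) = 2·36·35/(15·14) = 2520/210 = 12.
Compare with v = 36: b < v, so Fisher's inequality fails.

NO


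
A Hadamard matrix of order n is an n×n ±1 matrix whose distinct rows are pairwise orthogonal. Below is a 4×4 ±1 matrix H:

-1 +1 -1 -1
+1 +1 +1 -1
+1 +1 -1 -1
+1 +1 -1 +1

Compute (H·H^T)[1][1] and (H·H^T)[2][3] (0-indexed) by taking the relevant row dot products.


Row 1 of H: [1, 1, 1, -1].
Row 2 of H: [1, 1, -1, -1].
Row 3 of H: [1, 1, -1, 1].
(H·H^T)[1][1] = Σ_j H[1][j]·H[1][j] = (1)² + (1)² + (1)² + (-1)² = 1 + 1 + 1 + 1 = 4.
(H·H^T)[2][3] = Σ_j H[2][j]·H[3][j] = (1)·(1) + (1)·(1) + (-1)·(-1) + (-1)·(1) = 1 + 1 + 1 + -1 = 2.
Rows 2 and 3 are not orthogonal (dot product = 2 ≠ 0), so H is not a Hadamard matrix.

(1,1) entry = 4; (2,3) entry = 2.


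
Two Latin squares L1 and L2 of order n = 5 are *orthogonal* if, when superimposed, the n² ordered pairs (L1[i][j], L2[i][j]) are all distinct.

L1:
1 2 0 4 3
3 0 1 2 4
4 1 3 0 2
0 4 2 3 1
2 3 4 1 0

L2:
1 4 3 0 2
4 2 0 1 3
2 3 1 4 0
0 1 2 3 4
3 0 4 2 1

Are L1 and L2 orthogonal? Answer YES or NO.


Form the n² = 25 superimposed pairs (L1[i][j], L2[i][j]), row by row (rows and columns indexed from 0):
row 0: (1,1) (2,4) (0,3) (4,0) (3,2)
row 1: (3,4) (0,2) (1,0) (2,1) (4,3)
row 2: (4,2) (1,3) (3,1) (0,4) (2,0)
row 3: (0,0) (4,1) (2,2) (3,3) (1,4)
row 4: (2,3) (3,0) (4,4) (1,2) (0,1)
Orthogonality requires all 25 pairs distinct.
Check by first coordinate: for each symbol s of L1, list the L2 entries in the n cells where L1 = s; they must all differ.
  L1 = 0: L2 entries (in reading order) 3, 2, 4, 0, 1 — all 5 distinct ✓
  L1 = 1: L2 entries (in reading order) 1, 0, 3, 4, 2 — all 5 distinct ✓
  L1 = 2: L2 entries (in reading order) 4, 1, 0, 2, 3 — all 5 distinct ✓
  L1 = 3: L2 entries (in reading order) 2, 4, 1, 3, 0 — all 5 distinct ✓
  L1 = 4: L2 entries (in reading order) 0, 3, 2, 1, 4 — all 5 distinct ✓
Every symbol of L1 meets every symbol of L2 exactly once, so all 25 pairs are distinct (25 of 25).
Conclusion: YES.

YES


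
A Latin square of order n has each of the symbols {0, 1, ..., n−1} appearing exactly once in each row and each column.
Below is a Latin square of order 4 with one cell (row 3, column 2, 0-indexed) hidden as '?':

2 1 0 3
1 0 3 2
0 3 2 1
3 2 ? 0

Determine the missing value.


Row 3 contains symbols [0, 2, 3] — missing [1].
Column 2 contains symbols [0, 2, 3] — missing [1].
The missing symbol must appear in both missing sets; intersection = [1].
Therefore the hidden value is 1.

Missing value = 1.


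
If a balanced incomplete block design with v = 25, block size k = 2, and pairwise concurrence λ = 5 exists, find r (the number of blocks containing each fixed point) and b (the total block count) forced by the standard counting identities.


Any 2-(v, k, λ) BIBD satisfies two necessary conditions:
  (i)  Each point sits in r blocks, and counting incidences through any fixed point gives r(k − 1) = λ(v − 1), so r = λ(v − 1)/(k − 1).
  (ii) Total incidences bk = vr, so b = vr/k.
Step 1: r = λ(v − 1)/(k − 1) = 5·(25 − 1)/(2 − 1) = 5·24/1 = 120/1 = 120.
Step 2: b = vr/k = 25·120/2 = 3000/2 = 1500.
Check integrality: r = 120 ∈ Z ✓, b = 1500 ∈ Z ✓.
(These identities are necessary conditions: they determine r and b for any design with these parameters, but do not by themselves prove that one exists.)

r = 120, b = 1500.


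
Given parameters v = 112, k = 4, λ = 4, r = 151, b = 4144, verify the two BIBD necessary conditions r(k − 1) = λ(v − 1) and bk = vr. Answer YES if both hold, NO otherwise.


Condition (i): r(k − 1) = 151·3 = 453; λ(v − 1) = 4·111 = 444. Match? NO.
Condition (ii): bk = 4144·4 = 16576; vr = 112·151 = 16912. Match? NO.
Both conditions hold? NO.

NO


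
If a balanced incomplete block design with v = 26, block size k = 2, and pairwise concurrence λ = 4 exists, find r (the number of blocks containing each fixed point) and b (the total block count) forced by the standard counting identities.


Any 2-(v, k, λ) BIBD satisfies two necessary conditions:
  (i)  Each point sits in r blocks, and counting incidences through any fixed point gives r(k − 1) = λ(v − 1), so r = λ(v − 1)/(k − 1).
  (ii) Total incidences bk = vr, so b = vr/k.
Step 1: r = λ(v − 1)/(k − 1) = 4·(26 − 1)/(2 − 1) = 4·25/1 = 100/1 = 100.
Step 2: b = vr/k = 26·100/2 = 2600/2 = 1300.
Check integrality: r = 100 ∈ Z ✓, b = 1300 ∈ Z ✓.
(These identities are necessary conditions: they determine r and b for any design with these parameters, but do not by themselves prove that one exists.)

r = 100, b = 1300.


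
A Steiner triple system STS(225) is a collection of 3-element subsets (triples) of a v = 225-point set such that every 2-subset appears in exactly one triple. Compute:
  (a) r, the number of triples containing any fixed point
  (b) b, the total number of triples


An STS(v) is a 2-(v, 3, 1) BIBD: block size k = 3, λ = 1.
Replication: r(k − 1) = λ(v − 1) ⇒ r·2 = 225 − 1 = 224 ⇒ r = 112.
Block count: bk = vr ⇒ b·3 = 225·112 = 25200 ⇒ b = 8400.
(Check via b = v(v − 1)/6 = 225·224/6 = 50400/6 = 8400.)

r = 112, b = 8400.


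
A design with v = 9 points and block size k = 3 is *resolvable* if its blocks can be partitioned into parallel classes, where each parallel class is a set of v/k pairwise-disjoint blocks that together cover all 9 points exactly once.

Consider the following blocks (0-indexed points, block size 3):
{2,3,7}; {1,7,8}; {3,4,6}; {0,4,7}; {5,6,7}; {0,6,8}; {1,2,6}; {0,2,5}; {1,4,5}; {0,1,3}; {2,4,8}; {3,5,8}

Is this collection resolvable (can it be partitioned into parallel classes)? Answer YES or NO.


v = 9, block size k = 3, number of blocks = 12.
For resolvability, blocks must partition into parallel classes of size v/k = 3.
Total blocks must therefore be a multiple of 3: 12 = 3·4 + 0 ⇒ divisible ✓.
Greedy packing gives 4 candidate class(es). Each should be a full parallel class (size 3, covers all 9 points).
  Class 1 (3 blocks): {2,3,7}; {0,6,8}; {1,4,5}. Points covered: [0, 1, 2, 3, 4, 5, 6, 7, 8].
  Class 2 (3 blocks): {1,7,8}; {3,4,6}; {0,2,5}. Points covered: [0, 1, 2, 3, 4, 5, 6, 7, 8].
  Class 3 (3 blocks): {0,4,7}; {1,2,6}; {3,5,8}. Points covered: [0, 1, 2, 3, 4, 5, 6, 7, 8].
  Class 4 (3 blocks): {5,6,7}; {0,1,3}; {2,4,8}. Points covered: [0, 1, 2, 3, 4, 5, 6, 7, 8].
All classes full (size 3)? YES. All classes cover every point? YES.
Resolvable? YES.

YES


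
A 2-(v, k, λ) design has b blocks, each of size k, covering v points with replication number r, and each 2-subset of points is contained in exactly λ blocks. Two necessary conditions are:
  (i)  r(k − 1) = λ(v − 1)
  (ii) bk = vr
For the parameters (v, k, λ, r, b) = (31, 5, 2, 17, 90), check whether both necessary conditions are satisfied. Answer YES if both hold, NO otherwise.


Condition (i): r(k − 1) = 17·4 = 68; λ(v − 1) = 2·30 = 60. Match? NO.
Condition (ii): bk = 90·5 = 450; vr = 31·17 = 527. Match? NO.
Both conditions hold? NO.

NO


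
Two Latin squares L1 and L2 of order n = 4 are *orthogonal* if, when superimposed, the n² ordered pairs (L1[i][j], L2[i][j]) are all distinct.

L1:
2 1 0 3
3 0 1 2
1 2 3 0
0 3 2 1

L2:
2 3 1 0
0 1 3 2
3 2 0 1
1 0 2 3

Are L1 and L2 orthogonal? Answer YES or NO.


Form the n² = 16 superimposed pairs (L1[i][j], L2[i][j]), row by row (rows and columns indexed from 0):
row 0: (2,2) (1,3) (0,1) (3,0)
row 1: (3,0) (0,1) (1,3) (2,2)
row 2: (1,3) (2,2) (3,0) (0,1)
row 3: (0,1) (3,0) (2,2) (1,3)
Orthogonality requires all 16 pairs distinct.
But the pair (3,0) repeats: cell (0,3) has L1 = 3, L2 = 0, and cell (1,0) has L1 = 3, L2 = 0.
A repeated pair means some other pair never occurs (only 4 distinct pairs out of 16), so the squares are not orthogonal.
Conclusion: NO.

NO


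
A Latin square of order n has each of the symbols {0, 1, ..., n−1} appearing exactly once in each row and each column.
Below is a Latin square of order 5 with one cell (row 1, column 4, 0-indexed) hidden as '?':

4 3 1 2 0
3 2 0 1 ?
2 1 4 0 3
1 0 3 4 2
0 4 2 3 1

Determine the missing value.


Row 1 contains symbols [0, 1, 2, 3] — missing [4].
Column 4 contains symbols [0, 1, 2, 3] — missing [4].
The missing symbol must appear in both missing sets; intersection = [4].
Therefore the hidden value is 4.

Missing value = 4.


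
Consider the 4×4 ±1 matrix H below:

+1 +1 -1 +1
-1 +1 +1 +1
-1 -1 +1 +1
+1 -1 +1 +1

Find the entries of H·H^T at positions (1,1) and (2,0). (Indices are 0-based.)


Row 0 of H: [1, 1, -1, 1].
Row 1 of H: [-1, 1, 1, 1].
Row 2 of H: [-1, -1, 1, 1].
(H·H^T)[1][1] = Σ_j H[1][j]·H[1][j] = (-1)² + (1)² + (1)² + (1)² = 1 + 1 + 1 + 1 = 4.
(H·H^T)[2][0] = Σ_j H[2][j]·H[0][j] = (-1)·(1) + (-1)·(1) + (1)·(-1) + (1)·(1) = -1 + -1 + -1 + 1 = -2.
Rows 2 and 0 are not orthogonal (dot product = -2 ≠ 0), so H is not a Hadamard matrix.

(1,1) entry = 4; (2,0) entry = -2.


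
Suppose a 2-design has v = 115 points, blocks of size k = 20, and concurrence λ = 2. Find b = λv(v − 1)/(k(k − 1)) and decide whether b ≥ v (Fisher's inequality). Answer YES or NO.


r = λ(v − 1)/(k − 1) = 2·114/19 = 12.
b = vr/k = 115·12/20 = 69.
Fisher's inequality: b ≥ v ⇔ 69 ≥ 115? NO.

NO


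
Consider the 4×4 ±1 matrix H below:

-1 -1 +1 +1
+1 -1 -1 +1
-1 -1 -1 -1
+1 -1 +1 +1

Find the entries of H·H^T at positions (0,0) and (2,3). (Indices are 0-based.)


Row 0 of H: [-1, -1, 1, 1].
Row 2 of H: [-1, -1, -1, -1].
Row 3 of H: [1, -1, 1, 1].
(H·H^T)[0][0] = Σ_j H[0][j]·H[0][j] = (-1)² + (-1)² + (1)² + (1)² = 1 + 1 + 1 + 1 = 4.
(H·H^T)[2][3] = Σ_j H[2][j]·H[3][j] = (-1)·(1) + (-1)·(-1) + (-1)·(1) + (-1)·(1) = -1 + 1 + -1 + -1 = -2.
Rows 2 and 3 are not orthogonal (dot product = -2 ≠ 0), so H is not a Hadamard matrix.

(0,0) entry = 4; (2,3) entry = -2.


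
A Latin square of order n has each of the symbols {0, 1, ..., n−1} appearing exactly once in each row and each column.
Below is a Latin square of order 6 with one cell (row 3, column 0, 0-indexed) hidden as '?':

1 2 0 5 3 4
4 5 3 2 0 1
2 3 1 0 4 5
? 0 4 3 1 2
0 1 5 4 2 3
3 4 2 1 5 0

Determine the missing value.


Row 3 contains symbols [0, 1, 2, 3, 4] — missing [5].
Column 0 contains symbols [0, 1, 2, 3, 4] — missing [5].
The missing symbol must appear in both missing sets; intersection = [5].
Therefore the hidden value is 5.

Missing value = 5.


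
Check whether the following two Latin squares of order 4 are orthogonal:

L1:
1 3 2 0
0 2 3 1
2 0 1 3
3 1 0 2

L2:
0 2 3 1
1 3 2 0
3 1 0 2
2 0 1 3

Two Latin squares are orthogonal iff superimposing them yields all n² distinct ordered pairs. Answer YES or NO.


Form the n² = 16 superimposed pairs (L1[i][j], L2[i][j]), row by row (rows and columns indexed from 0):
row 0: (1,0) (3,2) (2,3) (0,1)
row 1: (0,1) (2,3) (3,2) (1,0)
row 2: (2,3) (0,1) (1,0) (3,2)
row 3: (3,2) (1,0) (0,1) (2,3)
Orthogonality requires all 16 pairs distinct.
But the pair (0,1) repeats: cell (0,3) has L1 = 0, L2 = 1, and cell (1,0) has L1 = 0, L2 = 1.
A repeated pair means some other pair never occurs (only 4 distinct pairs out of 16), so the squares are not orthogonal.
Conclusion: NO.

NO


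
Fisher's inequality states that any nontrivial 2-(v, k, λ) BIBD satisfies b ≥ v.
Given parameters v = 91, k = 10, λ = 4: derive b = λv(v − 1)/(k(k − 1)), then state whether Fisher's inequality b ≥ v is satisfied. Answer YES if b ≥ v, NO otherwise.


b = λv(v − 1)/(k(k − 1)) = 4·91·90/(10·9) = 32760/90 = 364.
Compare with v = 91: b ≥ v, so Fisher's inequality holds.

YES


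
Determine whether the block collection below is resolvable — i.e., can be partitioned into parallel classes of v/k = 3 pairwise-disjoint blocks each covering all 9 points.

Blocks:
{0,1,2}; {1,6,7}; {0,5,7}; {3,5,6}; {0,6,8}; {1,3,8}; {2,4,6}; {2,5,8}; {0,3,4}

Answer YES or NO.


v = 9, block size k = 3, number of blocks = 9.
For resolvability, blocks must partition into parallel classes of size v/k = 3.
Total blocks must therefore be a multiple of 3: 9 = 3·3 + 0 ⇒ divisible ✓.
Consider block {0,1,2}. The only other block(s) in the collection disjoint from it are {3,5,6} — just 1 block(s). Any parallel class containing {0,1,2} would need 2 other blocks each disjoint from it, so no parallel class of size 3 can contain {0,1,2}.
Since every block must belong to some parallel class in a resolution, the collection cannot be partitioned into parallel classes.
Resolvable? NO.

NO


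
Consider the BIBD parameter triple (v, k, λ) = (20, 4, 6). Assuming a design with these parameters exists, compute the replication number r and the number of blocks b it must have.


Any 2-(v, k, λ) BIBD satisfies two necessary conditions:
  (i)  Each point sits in r blocks, and counting incidences through any fixed point gives r(k − 1) = λ(v − 1), so r = λ(v − 1)/(k − 1).
  (ii) Total incidences bk = vr, so b = vr/k.
Step 1: r = λ(v − 1)/(k − 1) = 6·(20 − 1)/(4 − 1) = 6·19/3 = 114/3 = 38.
Step 2: b = vr/k = 20·38/4 = 760/4 = 190.
Check integrality: r = 38 ∈ Z ✓, b = 190 ∈ Z ✓.
(These identities are necessary conditions: they determine r and b for any design with these parameters, but do not by themselves prove that one exists.)

r = 38, b = 190.


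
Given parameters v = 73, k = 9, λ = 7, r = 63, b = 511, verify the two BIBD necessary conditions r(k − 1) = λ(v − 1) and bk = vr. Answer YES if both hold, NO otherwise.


Condition (i): r(k − 1) = 63·8 = 504; λ(v − 1) = 7·72 = 504. Match? YES.
Condition (ii): bk = 511·9 = 4599; vr = 73·63 = 4599. Match? YES.
Both conditions hold? YES.

YES


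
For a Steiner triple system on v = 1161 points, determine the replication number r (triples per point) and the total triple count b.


An STS(v) is a 2-(v, 3, 1) BIBD: block size k = 3, λ = 1.
Replication: r(k − 1) = λ(v − 1) ⇒ r·2 = 1161 − 1 = 1160 ⇒ r = 580.
Block count: bk = vr ⇒ b·3 = 1161·580 = 673380 ⇒ b = 224460.
(Check via b = v(v − 1)/6 = 1161·1160/6 = 1346760/6 = 224460.)

r = 580, b = 224460.


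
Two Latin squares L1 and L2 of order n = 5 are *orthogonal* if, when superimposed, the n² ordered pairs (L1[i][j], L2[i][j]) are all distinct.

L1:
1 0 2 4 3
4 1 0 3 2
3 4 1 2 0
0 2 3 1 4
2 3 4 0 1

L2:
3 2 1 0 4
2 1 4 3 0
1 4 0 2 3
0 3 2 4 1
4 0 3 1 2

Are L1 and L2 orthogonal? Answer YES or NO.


Form the n² = 25 superimposed pairs (L1[i][j], L2[i][j]), row by row (rows and columns indexed from 0):
row 0: (1,3) (0,2) (2,1) (4,0) (3,4)
row 1: (4,2) (1,1) (0,4) (3,3) (2,0)
row 2: (3,1) (4,4) (1,0) (2,2) (0,3)
row 3: (0,0) (2,3) (3,2) (1,4) (4,1)
row 4: (2,4) (3,0) (4,3) (0,1) (1,2)
Orthogonality requires all 25 pairs distinct.
Check by first coordinate: for each symbol s of L1, list the L2 entries in the n cells where L1 = s; they must all differ.
  L1 = 0: L2 entries (in reading order) 2, 4, 3, 0, 1 — all 5 distinct ✓
  L1 = 1: L2 entries (in reading order) 3, 1, 0, 4, 2 — all 5 distinct ✓
  L1 = 2: L2 entries (in reading order) 1, 0, 2, 3, 4 — all 5 distinct ✓
  L1 = 3: L2 entries (in reading order) 4, 3, 1, 2, 0 — all 5 distinct ✓
  L1 = 4: L2 entries (in reading order) 0, 2, 4, 1, 3 — all 5 distinct ✓
Every symbol of L1 meets every symbol of L2 exactly once, so all 25 pairs are distinct (25 of 25).
Conclusion: YES.

YES


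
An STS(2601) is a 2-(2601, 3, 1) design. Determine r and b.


An STS(v) is a 2-(v, 3, 1) BIBD: block size k = 3, λ = 1.
Replication: r(k − 1) = λ(v − 1) ⇒ r·2 = 2601 − 1 = 2600 ⇒ r = 1300.
Block count: b = v(v − 1)/6 = 2601·2600/6 = 6762600/6 = 1127100.
(Check via bk = vr: 1127100·3 = 3381300 = 2601·1300 = 3381300 ✓.)

r = 1300, b = 1127100.


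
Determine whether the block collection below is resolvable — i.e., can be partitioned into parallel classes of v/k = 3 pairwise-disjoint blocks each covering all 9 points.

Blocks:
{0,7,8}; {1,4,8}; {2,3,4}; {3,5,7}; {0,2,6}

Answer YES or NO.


v = 9, block size k = 3, number of blocks = 5.
For resolvability, blocks must partition into parallel classes of size v/k = 3.
Total blocks must therefore be a multiple of 3: 5 = 3·1 + 2 ⇒ not divisible ✗.
Resolvable? NO.

NO


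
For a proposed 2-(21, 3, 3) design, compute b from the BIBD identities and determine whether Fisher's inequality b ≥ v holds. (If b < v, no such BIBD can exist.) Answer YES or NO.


r = λ(v − 1)/(k − 1) = 3·20/2 = 30.
b = vr/k = 21·30/3 = 210.
Fisher's inequality: b ≥ v ⇔ 210 ≥ 21? YES.

YES


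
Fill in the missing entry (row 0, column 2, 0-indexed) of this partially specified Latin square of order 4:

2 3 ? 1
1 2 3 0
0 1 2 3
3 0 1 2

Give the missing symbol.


Row 0 contains symbols [1, 2, 3] — missing [0].
Column 2 contains symbols [1, 2, 3] — missing [0].
The missing symbol must appear in both missing sets; intersection = [0].
Therefore the hidden value is 0.

Missing value = 0.


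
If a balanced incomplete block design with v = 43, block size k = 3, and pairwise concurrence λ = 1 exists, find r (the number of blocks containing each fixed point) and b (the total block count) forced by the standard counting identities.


Any 2-(v, k, λ) BIBD satisfies two necessary conditions:
  (i)  Each point sits in r blocks, and counting incidences through any fixed point gives r(k − 1) = λ(v − 1), so r = λ(v − 1)/(k − 1).
  (ii) Total incidences bk = vr, so b = vr/k.
Step 1: r = λ(v − 1)/(k − 1) = 1·(43 − 1)/(3 − 1) = 1·42/2 = 42/2 = 21.
Step 2: b = vr/k = 43·21/3 = 903/3 = 301.
Check integrality: r = 21 ∈ Z ✓, b = 301 ∈ Z ✓.
(These identities are necessary conditions: they determine r and b for any design with these parameters, but do not by themselves prove that one exists.)

r = 21, b = 301.


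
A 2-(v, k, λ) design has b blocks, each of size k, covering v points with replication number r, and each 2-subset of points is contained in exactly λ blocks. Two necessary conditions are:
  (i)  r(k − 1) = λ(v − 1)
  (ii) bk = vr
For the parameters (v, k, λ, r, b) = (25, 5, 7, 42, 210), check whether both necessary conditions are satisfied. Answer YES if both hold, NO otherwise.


Condition (i): r(k − 1) = 42·4 = 168; λ(v − 1) = 7·24 = 168. Match? YES.
Condition (ii): bk = 210·5 = 1050; vr = 25·42 = 1050. Match? YES.
Both conditions hold? YES.

YES


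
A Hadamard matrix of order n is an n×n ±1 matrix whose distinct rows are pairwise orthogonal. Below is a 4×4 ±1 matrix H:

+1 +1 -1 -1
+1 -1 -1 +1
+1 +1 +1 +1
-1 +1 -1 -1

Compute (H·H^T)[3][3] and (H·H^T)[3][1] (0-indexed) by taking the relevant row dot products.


Row 1 of H: [1, -1, -1, 1].
Row 3 of H: [-1, 1, -1, -1].
(H·H^T)[3][3] = Σ_j H[3][j]·H[3][j] = (-1)² + (1)² + (-1)² + (-1)² = 1 + 1 + 1 + 1 = 4.
(H·H^T)[3][1] = Σ_j H[3][j]·H[1][j] = (-1)·(1) + (1)·(-1) + (-1)·(-1) + (-1)·(1) = -1 + -1 + 1 + -1 = -2.
Rows 3 and 1 are not orthogonal (dot product = -2 ≠ 0), so H is not a Hadamard matrix.

(3,3) entry = 4; (3,1) entry = -2.


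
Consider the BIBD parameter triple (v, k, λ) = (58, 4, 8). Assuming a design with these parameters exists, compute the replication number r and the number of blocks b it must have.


Any 2-(v, k, λ) BIBD satisfies two necessary conditions:
  (i)  Each point sits in r blocks, and counting incidences through any fixed point gives r(k − 1) = λ(v − 1), so r = λ(v − 1)/(k − 1).
  (ii) Total incidences bk = vr, so b = vr/k.
Step 1: r = λ(v − 1)/(k − 1) = 8·(58 − 1)/(4 − 1) = 8·57/3 = 456/3 = 152.
Step 2: b = vr/k = 58·152/4 = 8816/4 = 2204.
Check integrality: r = 152 ∈ Z ✓, b = 2204 ∈ Z ✓.
(These identities are necessary conditions: they determine r and b for any design with these parameters, but do not by themselves prove that one exists.)

r = 152, b = 2204.


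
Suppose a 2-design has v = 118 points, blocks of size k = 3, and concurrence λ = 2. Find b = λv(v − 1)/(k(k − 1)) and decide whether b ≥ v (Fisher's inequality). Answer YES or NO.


b = λv(v − 1)/(k(k − 1)) = 2·118·117/(3·2) = 27612/6 = 4602.
Compare with v = 118: b ≥ v, so Fisher's inequality holds.

YES


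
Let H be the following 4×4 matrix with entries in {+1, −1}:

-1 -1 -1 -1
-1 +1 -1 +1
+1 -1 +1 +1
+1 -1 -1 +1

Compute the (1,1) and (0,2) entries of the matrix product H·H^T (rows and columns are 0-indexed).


Row 0 of H: [-1, -1, -1, -1].
Row 1 of H: [-1, 1, -1, 1].
Row 2 of H: [1, -1, 1, 1].
(H·H^T)[1][1] = Σ_j H[1][j]·H[1][j] = (-1)² + (1)² + (-1)² + (1)² = 1 + 1 + 1 + 1 = 4.
(H·H^T)[0][2] = Σ_j H[0][j]·H[2][j] = (-1)·(1) + (-1)·(-1) + (-1)·(1) + (-1)·(1) = -1 + 1 + -1 + -1 = -2.
Rows 0 and 2 are not orthogonal (dot product = -2 ≠ 0), so H is not a Hadamard matrix.

(1,1) entry = 4; (0,2) entry = -2.


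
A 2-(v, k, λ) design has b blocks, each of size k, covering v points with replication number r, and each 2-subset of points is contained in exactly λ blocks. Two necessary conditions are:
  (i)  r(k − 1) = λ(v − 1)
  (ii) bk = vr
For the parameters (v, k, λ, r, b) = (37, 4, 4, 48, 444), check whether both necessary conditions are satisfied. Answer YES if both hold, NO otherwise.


Condition (i): r(k − 1) = 48·3 = 144; λ(v − 1) = 4·36 = 144. Match? YES.
Condition (ii): bk = 444·4 = 1776; vr = 37·48 = 1776. Match? YES.
Both conditions hold? YES.

YES


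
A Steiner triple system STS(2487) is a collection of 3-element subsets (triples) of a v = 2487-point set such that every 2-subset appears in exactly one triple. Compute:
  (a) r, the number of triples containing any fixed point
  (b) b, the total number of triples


An STS(v) is a 2-(v, 3, 1) BIBD: block size k = 3, λ = 1.
Replication: r(k − 1) = λ(v − 1) ⇒ r·2 = 2487 − 1 = 2486 ⇒ r = 1243.
Block count: b = v(v − 1)/6 = 2487·2486/6 = 6182682/6 = 1030447.
(Check via bk = vr: 1030447·3 = 3091341 = 2487·1243 = 3091341 ✓.)

r = 1243, b = 1030447.


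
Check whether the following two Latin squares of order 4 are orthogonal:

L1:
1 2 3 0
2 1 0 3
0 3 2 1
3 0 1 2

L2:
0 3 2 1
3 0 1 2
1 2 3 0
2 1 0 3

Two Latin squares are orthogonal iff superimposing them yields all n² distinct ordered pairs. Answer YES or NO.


Form the n² = 16 superimposed pairs (L1[i][j], L2[i][j]), row by row (rows and columns indexed from 0):
row 0: (1,0) (2,3) (3,2) (0,1)
row 1: (2,3) (1,0) (0,1) (3,2)
row 2: (0,1) (3,2) (2,3) (1,0)
row 3: (3,2) (0,1) (1,0) (2,3)
Orthogonality requires all 16 pairs distinct.
But the pair (2,3) repeats: cell (0,1) has L1 = 2, L2 = 3, and cell (1,0) has L1 = 2, L2 = 3.
A repeated pair means some other pair never occurs (only 4 distinct pairs out of 16), so the squares are not orthogonal.
Conclusion: NO.

NO


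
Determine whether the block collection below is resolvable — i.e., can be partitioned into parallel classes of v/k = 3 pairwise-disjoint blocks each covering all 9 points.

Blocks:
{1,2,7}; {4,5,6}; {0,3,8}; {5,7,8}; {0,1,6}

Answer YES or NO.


v = 9, block size k = 3, number of blocks = 5.
For resolvability, blocks must partition into parallel classes of size v/k = 3.
Total blocks must therefore be a multiple of 3: 5 = 3·1 + 2 ⇒ not divisible ✗.
Resolvable? NO.

NO


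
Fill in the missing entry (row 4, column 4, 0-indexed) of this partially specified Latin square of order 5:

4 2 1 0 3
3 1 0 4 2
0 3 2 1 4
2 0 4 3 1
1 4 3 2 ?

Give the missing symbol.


Row 4 contains symbols [1, 2, 3, 4] — missing [0].
Column 4 contains symbols [1, 2, 3, 4] — missing [0].
The missing symbol must appear in both missing sets; intersection = [0].
Therefore the hidden value is 0.

Missing value = 0.


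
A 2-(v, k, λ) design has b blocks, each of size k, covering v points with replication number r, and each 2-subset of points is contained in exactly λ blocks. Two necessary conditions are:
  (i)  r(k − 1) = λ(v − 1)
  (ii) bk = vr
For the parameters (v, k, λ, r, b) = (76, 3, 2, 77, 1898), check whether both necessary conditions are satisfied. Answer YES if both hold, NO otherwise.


Condition (i): r(k − 1) = 77·2 = 154; λ(v − 1) = 2·75 = 150. Match? NO.
Condition (ii): bk = 1898·3 = 5694; vr = 76·77 = 5852. Match? NO.
Both conditions hold? NO.

NO


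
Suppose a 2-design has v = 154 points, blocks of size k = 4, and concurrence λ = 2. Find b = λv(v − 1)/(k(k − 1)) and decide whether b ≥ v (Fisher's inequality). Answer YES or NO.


r = λ(v − 1)/(k − 1) = 2·153/3 = 102.
b = vr/k = 154·102/4 = 3927.
Fisher's inequality: b ≥ v ⇔ 3927 ≥ 154? YES.

YES


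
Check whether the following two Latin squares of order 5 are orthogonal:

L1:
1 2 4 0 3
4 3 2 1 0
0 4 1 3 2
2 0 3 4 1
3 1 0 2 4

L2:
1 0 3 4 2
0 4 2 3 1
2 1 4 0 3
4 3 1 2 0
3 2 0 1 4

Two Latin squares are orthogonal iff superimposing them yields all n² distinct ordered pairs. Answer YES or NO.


Form the n² = 25 superimposed pairs (L1[i][j], L2[i][j]), row by row (rows and columns indexed from 0):
row 0: (1,1) (2,0) (4,3) (0,4) (3,2)
row 1: (4,0) (3,4) (2,2) (1,3) (0,1)
row 2: (0,2) (4,1) (1,4) (3,0) (2,3)
row 3: (2,4) (0,3) (3,1) (4,2) (1,0)
row 4: (3,3) (1,2) (0,0) (2,1) (4,4)
Orthogonality requires all 25 pairs distinct.
Check by first coordinate: for each symbol s of L1, list the L2 entries in the n cells where L1 = s; they must all differ.
  L1 = 0: L2 entries (in reading order) 4, 1, 2, 3, 0 — all 5 distinct ✓
  L1 = 1: L2 entries (in reading order) 1, 3, 4, 0, 2 — all 5 distinct ✓
  L1 = 2: L2 entries (in reading order) 0, 2, 3, 4, 1 — all 5 distinct ✓
  L1 = 3: L2 entries (in reading order) 2, 4, 0, 1, 3 — all 5 distinct ✓
  L1 = 4: L2 entries (in reading order) 3, 0, 1, 2, 4 — all 5 distinct ✓
Every symbol of L1 meets every symbol of L2 exactly once, so all 25 pairs are distinct (25 of 25).
Conclusion: YES.

YES


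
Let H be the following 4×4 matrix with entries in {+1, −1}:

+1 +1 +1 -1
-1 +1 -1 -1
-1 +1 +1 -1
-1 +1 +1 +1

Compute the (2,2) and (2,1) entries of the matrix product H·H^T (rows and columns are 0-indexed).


Row 1 of H: [-1, 1, -1, -1].
Row 2 of H: [-1, 1, 1, -1].
(H·H^T)[2][2] = Σ_j H[2][j]·H[2][j] = (-1)² + (1)² + (1)² + (-1)² = 1 + 1 + 1 + 1 = 4.
(H·H^T)[2][1] = Σ_j H[2][j]·H[1][j] = (-1)·(-1) + (1)·(1) + (1)·(-1) + (-1)·(-1) = 1 + 1 + -1 + 1 = 2.
Rows 2 and 1 are not orthogonal (dot product = 2 ≠ 0), so H is not a Hadamard matrix.

(2,2) entry = 4; (2,1) entry = 2.


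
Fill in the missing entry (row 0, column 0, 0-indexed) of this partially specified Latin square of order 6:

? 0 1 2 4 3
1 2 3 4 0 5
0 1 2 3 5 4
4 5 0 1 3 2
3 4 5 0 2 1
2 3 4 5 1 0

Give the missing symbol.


Row 0 contains symbols [0, 1, 2, 3, 4] — missing [5].
Column 0 contains symbols [0, 1, 2, 3, 4] — missing [5].
The missing symbol must appear in both missing sets; intersection = [5].
Therefore the hidden value is 5.

Missing value = 5.


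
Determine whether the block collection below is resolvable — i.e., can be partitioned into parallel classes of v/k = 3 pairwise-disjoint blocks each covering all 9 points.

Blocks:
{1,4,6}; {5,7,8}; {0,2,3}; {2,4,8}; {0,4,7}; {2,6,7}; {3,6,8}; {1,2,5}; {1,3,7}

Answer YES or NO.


v = 9, block size k = 3, number of blocks = 9.
For resolvability, blocks must partition into parallel classes of size v/k = 3.
Total blocks must therefore be a multiple of 3: 9 = 3·3 + 0 ⇒ divisible ✓.
Consider block {2,4,8}. The only other block(s) in the collection disjoint from it are {1,3,7} — just 1 block(s). Any parallel class containing {2,4,8} would need 2 other blocks each disjoint from it, so no parallel class of size 3 can contain {2,4,8}.
Since every block must belong to some parallel class in a resolution, the collection cannot be partitioned into parallel classes.
Resolvable? NO.

NO
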